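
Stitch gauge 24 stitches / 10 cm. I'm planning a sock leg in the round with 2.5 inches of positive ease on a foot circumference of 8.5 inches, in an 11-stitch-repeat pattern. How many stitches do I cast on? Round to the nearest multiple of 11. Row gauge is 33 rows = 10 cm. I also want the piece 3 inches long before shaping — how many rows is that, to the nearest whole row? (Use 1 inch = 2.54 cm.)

Cast on 66 stitches; work 25 rows.

Finished = 8.5 + 2.5 = 11 inches.
11 inches × 2.54 = 27.94 cm.
24/10 = 2.4 sts per cm; 27.94 × 2.4 = 67.06 sts.
Nearest multiple of 11 → 66.
3 inches = 7.62 cm; × 3.3 = 25.15 → 25 rows.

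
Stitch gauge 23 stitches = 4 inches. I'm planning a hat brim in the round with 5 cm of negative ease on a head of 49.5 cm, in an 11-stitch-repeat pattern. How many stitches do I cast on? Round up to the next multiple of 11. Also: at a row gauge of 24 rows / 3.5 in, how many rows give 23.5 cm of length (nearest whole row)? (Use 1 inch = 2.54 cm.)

Cast on 110 stitches; work 63 rows.

Finished = 49.5 − 5 = 44.5 cm.
44.5 cm × 1/2.54 = 17.52 inches.
23/4 = 5.75 sts per in; 17.52 × 5.75 = 100.74 sts.
Next multiple of 11 → 110.
23.5 cm = 9.25 inches; × 6.857 = 63.44 → 63 rows.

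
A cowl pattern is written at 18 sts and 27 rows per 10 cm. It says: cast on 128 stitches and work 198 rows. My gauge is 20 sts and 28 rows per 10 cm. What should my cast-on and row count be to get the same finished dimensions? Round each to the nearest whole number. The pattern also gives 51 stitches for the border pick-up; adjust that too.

Cast on 142 stitches; work 205 rows; border pick-up 57 stitches.

Stitches: 128 × 20/18 = 142.22 → 142.
Rows: 198 × 28/27 = 205.33 → 205.
border pick-up: 51 × 20/18 = 56.67 → 57.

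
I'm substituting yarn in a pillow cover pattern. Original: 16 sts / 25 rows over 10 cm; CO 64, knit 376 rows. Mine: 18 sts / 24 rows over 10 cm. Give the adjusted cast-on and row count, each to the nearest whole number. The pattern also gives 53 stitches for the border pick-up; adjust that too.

Stitches: 64 × 18/16 = 72.00 → 72.
Rows: 376 × 24/25 = 360.96 → 361.
border pick-up: 53 × 18/16 = 59.62 → 60.

Cast on 72 stitches; work 361 rows; border pick-up 60 stitches.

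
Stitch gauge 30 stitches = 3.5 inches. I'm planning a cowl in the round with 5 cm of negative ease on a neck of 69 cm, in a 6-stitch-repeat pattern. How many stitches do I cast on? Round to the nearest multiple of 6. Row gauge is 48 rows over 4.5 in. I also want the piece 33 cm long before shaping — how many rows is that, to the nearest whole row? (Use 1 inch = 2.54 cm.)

Finished = 69 − 5 = 64 cm.
64 cm × 1/2.54 = 25.20 inches.
30/3.5 = 8.571 sts per in; 25.20 × 8.571 = 215.97 sts.
Nearest multiple of 6 → 216.
33 cm = 12.99 inches; × 10.667 = 138.58 → 139 rows.

Cast on 216 stitches; work 139 rows.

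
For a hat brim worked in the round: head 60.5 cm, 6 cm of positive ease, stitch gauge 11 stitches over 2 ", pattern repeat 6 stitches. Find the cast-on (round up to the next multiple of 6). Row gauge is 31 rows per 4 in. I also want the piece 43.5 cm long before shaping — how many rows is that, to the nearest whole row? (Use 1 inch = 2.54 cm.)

Cast on 144 stitches; work 133 rows.

Finished = 60.5 + 6 = 66.5 cm.
66.5 cm × 1/2.54 = 26.18 inches.
11/2 = 5.5 sts per in; 26.18 × 5.5 = 144.00 sts.
Next multiple of 6 → 144.
43.5 cm = 17.13 inches; × 7.75 = 132.73 → 133 rows.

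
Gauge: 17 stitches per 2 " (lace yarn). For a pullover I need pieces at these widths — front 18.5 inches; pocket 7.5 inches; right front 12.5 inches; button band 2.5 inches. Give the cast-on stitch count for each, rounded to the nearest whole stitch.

Rate = 17/2 = 8.5 sts per in.
front: 18.5 × 8.5 = 157.25 → 157.
pocket: 7.5 × 8.5 = 63.75 → 64.
right front: 12.5 × 8.5 = 106.25 → 106.
button band: 2.5 × 8.5 = 21.25 → 21.

front 157; pocket 64; right front 106; button band 21.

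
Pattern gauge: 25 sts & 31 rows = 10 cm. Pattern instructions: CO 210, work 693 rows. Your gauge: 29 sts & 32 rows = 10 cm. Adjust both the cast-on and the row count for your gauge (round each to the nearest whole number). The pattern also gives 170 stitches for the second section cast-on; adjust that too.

Cast on 244 stitches; work 715 rows; second section cast-on 197 stitches.

Stitches: 210 × 29/25 = 243.60 → 244.
Rows: 693 × 32/31 = 715.35 → 715.
second section cast-on: 170 × 29/25 = 197.20 → 197.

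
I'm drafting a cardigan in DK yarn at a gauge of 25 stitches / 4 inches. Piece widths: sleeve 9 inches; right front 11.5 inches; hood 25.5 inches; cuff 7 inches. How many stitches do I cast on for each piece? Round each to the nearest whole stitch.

sleeve 56; right front 72; hood 159; cuff 44.

Rate = 25/4 = 6.25 sts per in.
sleeve: 9 × 6.25 = 56.25 → 56.
right front: 11.5 × 6.25 = 71.88 → 72.
hood: 25.5 × 6.25 = 159.38 → 159.
cuff: 7 × 6.25 = 43.75 → 44.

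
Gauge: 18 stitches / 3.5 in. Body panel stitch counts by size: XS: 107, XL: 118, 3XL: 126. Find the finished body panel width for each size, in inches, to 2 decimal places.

18/3.5 = 5.143 sts per in.
XS: 107 / 5.143 = 20.806 → 20.81 in.
XL: 118 / 5.143 = 22.944 → 22.94 in.
3XL: 126 / 5.143 = 24.500 → 24.50 in.

XS 20.81 inches; XL 22.94 inches; 3XL 24.50 inches.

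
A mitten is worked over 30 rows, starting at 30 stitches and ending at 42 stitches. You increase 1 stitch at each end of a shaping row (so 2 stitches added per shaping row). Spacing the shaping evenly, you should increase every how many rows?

Stitches to add: |42 − 30| = 12.
Shaping rows needed: 12 / 2 = 6.
30 rows / 6 = every 5 rows.

Increase every 5th row.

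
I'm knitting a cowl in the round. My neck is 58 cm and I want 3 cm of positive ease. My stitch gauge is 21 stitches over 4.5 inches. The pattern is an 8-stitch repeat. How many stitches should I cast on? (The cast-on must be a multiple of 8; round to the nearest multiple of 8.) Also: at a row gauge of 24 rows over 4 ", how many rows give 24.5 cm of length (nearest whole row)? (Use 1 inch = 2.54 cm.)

Finished = 58 + 3 = 61 cm.
61 cm × 1/2.54 = 24.02 inches.
21/4.5 = 4.667 sts per in; 24.02 × 4.667 = 112.07 sts.
Nearest multiple of 8 → 112.
24.5 cm = 9.65 inches; × 6 = 57.87 → 58 rows.

Cast on 112 stitches; work 58 rows.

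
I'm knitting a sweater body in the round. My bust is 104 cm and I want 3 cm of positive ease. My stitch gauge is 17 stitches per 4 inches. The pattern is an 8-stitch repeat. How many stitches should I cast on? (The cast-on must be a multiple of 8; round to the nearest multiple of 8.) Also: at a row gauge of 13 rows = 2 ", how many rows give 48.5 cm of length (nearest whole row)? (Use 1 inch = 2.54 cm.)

Cast on 176 stitches; work 124 rows.

Finished = 104 + 3 = 107 cm.
107 cm × 1/2.54 = 42.13 inches.
17/4 = 4.25 sts per in; 42.13 × 4.25 = 179.04 sts.
Nearest multiple of 8 → 176.
48.5 cm = 19.09 inches; × 6.5 = 124.11 → 124 rows.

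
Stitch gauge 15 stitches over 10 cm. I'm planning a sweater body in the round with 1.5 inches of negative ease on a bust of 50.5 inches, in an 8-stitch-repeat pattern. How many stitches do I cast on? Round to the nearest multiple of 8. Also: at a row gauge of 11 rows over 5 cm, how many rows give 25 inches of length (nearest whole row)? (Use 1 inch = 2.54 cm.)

Finished = 50.5 − 1.5 = 49 inches.
49 inches × 2.54 = 124.46 cm.
15/10 = 1.5 sts per cm; 124.46 × 1.5 = 186.69 sts.
Nearest multiple of 8 → 184.
25 inches = 63.50 cm; × 2.2 = 139.70 → 140 rows.

Cast on 184 stitches; work 140 rows.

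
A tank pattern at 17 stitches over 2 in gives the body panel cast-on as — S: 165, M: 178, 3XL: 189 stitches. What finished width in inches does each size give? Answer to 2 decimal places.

S 19.41 inches; M 20.94 inches; 3XL 22.24 inches.

17/2 = 8.5 sts per in.
S: 165 / 8.5 = 19.412 → 19.41 in.
M: 178 / 8.5 = 20.941 → 20.94 in.
3XL: 189 / 8.5 = 22.235 → 22.24 in.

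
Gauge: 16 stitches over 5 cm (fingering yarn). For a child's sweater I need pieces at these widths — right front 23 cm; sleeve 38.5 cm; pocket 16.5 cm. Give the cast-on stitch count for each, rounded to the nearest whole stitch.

right front 74; sleeve 123; pocket 53.

Rate = 16/5 = 3.2 sts per cm.
right front: 23 × 3.2 = 73.60 → 74.
sleeve: 38.5 × 3.2 = 123.20 → 123.
pocket: 16.5 × 3.2 = 52.80 → 53.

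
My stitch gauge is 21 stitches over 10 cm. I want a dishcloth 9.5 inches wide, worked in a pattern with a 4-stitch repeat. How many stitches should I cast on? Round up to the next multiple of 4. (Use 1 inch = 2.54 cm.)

9.5 in = 9.5 × 2.54 = 24.13 cm.
21 / 10 = 2.1 sts/cm.
24.13 × 2.1 = 50.67 sts.
→ 52.

52 stitches.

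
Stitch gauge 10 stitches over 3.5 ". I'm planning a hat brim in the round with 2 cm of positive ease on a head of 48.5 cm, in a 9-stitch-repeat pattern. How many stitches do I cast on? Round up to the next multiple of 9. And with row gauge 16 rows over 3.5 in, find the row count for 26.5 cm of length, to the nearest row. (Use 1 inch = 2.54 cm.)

Finished = 48.5 + 2 = 50.5 cm.
50.5 cm × 1/2.54 = 19.88 inches.
10/3.5 = 2.857 sts per in; 19.88 × 2.857 = 56.81 sts.
Next multiple of 9 → 63.
26.5 cm = 10.43 inches; × 4.571 = 47.69 → 48 rows.

Cast on 63 stitches; work 48 rows.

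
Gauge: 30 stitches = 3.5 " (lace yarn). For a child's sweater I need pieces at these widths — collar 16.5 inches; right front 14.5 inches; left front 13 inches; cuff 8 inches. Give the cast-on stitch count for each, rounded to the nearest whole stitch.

Rate = 30/3.5 = 8.571 sts per in.
collar: 16.5 × 8.571 = 141.43 → 141.
right front: 14.5 × 8.571 = 124.29 → 124.
left front: 13 × 8.571 = 111.43 → 111.
cuff: 8 × 8.571 = 68.57 → 69.

collar 141; right front 124; left front 111; cuff 69.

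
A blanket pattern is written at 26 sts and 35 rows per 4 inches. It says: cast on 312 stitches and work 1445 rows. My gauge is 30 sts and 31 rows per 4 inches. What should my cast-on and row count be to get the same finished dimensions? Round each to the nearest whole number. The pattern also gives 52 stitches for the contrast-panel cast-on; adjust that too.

Cast on 360 stitches; work 1280 rows; contrast-panel cast-on 60 stitches.

Stitches: 312 × 30/26 = 360.00 → 360.
Rows: 1445 × 31/35 = 1279.86 → 1280.
contrast-panel cast-on: 52 × 30/26 = 60.00 → 60.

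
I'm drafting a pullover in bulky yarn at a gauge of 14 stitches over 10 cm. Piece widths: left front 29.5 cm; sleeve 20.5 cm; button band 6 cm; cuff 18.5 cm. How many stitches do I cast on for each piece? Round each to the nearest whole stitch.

left front 41; sleeve 29; button band 8; cuff 26.

Rate = 14/10 = 1.4 sts per cm.
left front: 29.5 × 1.4 = 41.30 → 41.
sleeve: 20.5 × 1.4 = 28.70 → 29.
button band: 6 × 1.4 = 8.40 → 8.
cuff: 18.5 × 1.4 = 25.90 → 26.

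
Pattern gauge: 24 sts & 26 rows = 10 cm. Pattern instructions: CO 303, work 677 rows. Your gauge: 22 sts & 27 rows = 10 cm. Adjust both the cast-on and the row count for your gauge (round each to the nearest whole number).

Stitches: 303 × 22/24 = 277.75 → 278.
Rows: 677 × 27/26 = 703.04 → 703.

Cast on 278 stitches; work 703 rows.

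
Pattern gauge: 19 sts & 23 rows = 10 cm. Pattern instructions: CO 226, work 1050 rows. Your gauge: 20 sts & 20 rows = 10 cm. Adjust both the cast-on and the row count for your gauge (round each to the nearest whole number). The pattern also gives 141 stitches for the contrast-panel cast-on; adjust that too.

Cast on 238 stitches; work 913 rows; contrast-panel cast-on 148 stitches.

Stitches: 226 × 20/19 = 237.89 → 238.
Rows: 1050 × 20/23 = 913.04 → 913.
contrast-panel cast-on: 141 × 20/19 = 148.42 → 148.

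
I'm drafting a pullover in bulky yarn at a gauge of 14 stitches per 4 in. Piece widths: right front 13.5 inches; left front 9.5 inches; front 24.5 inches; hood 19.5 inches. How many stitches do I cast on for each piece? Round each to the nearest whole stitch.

right front 47; left front 33; front 86; hood 68.

Rate = 14/4 = 3.5 sts per in.
right front: 13.5 × 3.5 = 47.25 → 47.
left front: 9.5 × 3.5 = 33.25 → 33.
front: 24.5 × 3.5 = 85.75 → 86.
hood: 19.5 × 3.5 = 68.25 → 68.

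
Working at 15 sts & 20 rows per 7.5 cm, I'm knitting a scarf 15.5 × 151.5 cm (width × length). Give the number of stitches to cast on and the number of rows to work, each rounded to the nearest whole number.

Stitch gauge = 15/7.5 = 2 sts/cm; 15.5 × 2 = 31.00 → 31 sts.
Row gauge = 20/7.5 = 2.667 rows/cm; 151.5 × 2.667 = 404.00 → 404 rows.

Cast on 31 stitches and work 404 rows.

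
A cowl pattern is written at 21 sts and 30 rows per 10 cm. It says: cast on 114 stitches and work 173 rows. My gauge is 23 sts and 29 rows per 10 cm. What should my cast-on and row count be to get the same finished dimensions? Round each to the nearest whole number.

Stitches: 114 × 23/21 = 124.86 → 125.
Rows: 173 × 29/30 = 167.23 → 167.

Cast on 125 stitches; work 167 rows.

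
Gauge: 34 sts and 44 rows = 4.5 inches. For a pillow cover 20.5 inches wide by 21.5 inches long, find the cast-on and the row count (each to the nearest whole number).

Cast on 155 stitches and work 210 rows.

Stitch gauge = 34/4.5 = 7.556 sts/in; 20.5 × 7.556 = 154.89 → 155 sts.
Row gauge = 44/4.5 = 9.778 rows/in; 21.5 × 9.778 = 210.22 → 210 rows.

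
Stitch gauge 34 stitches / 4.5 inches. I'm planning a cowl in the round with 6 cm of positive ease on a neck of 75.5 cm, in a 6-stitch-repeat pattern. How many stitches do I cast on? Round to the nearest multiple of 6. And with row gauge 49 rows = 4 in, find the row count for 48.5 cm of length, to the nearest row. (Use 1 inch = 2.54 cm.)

Cast on 240 stitches; work 234 rows.

Finished = 75.5 + 6 = 81.5 cm.
81.5 cm × 1/2.54 = 32.09 inches.
34/4.5 = 7.556 sts per in; 32.09 × 7.556 = 242.43 sts.
Nearest multiple of 6 → 240.
48.5 cm = 19.09 inches; × 12.25 = 233.91 → 234 rows.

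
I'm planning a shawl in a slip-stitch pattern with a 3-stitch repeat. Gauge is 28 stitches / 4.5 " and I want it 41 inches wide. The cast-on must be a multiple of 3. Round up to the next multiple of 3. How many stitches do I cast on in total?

28 / 4.5 = 6.222 sts per inch.
41 × 6.222 = 255.11 sts.
Next multiple of 3: 258.

Cast on 258 stitches.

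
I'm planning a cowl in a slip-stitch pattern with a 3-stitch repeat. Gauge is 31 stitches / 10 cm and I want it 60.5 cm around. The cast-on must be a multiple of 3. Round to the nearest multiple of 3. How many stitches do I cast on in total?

31 / 10 = 3.1 sts per cm.
60.5 × 3.1 = 187.55 sts.
Nearest multiple of 3: 189.

189 stitches.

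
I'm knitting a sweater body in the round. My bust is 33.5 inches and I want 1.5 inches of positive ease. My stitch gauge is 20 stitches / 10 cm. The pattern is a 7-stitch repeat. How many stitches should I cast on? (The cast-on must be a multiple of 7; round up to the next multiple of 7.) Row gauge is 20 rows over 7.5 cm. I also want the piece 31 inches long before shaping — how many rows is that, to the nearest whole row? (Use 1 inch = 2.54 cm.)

Finished = 33.5 + 1.5 = 35 inches.
35 inches × 2.54 = 88.90 cm.
20/10 = 2 sts per cm; 88.90 × 2 = 177.80 sts.
Next multiple of 7 → 182.
31 inches = 78.74 cm; × 2.667 = 209.97 → 210 rows.

Cast on 182 stitches; work 210 rows.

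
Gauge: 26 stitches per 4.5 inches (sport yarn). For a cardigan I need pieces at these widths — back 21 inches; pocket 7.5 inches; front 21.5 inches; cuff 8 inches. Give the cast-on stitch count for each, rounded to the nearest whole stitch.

Rate = 26/4.5 = 5.778 sts per in.
back: 21 × 5.778 = 121.33 → 121.
pocket: 7.5 × 5.778 = 43.33 → 43.
front: 21.5 × 5.778 = 124.22 → 124.
cuff: 8 × 5.778 = 46.22 → 46.

back 121; pocket 43; front 124; cuff 46.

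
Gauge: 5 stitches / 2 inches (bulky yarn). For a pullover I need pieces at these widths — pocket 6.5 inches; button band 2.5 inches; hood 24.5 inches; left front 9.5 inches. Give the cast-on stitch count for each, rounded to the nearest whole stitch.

pocket 16; button band 6; hood 61; left front 24.

Rate = 5/2 = 2.5 sts per in.
pocket: 6.5 × 2.5 = 16.25 → 16.
button band: 2.5 × 2.5 = 6.25 → 6.
hood: 24.5 × 2.5 = 61.25 → 61.
left front: 9.5 × 2.5 = 23.75 → 24.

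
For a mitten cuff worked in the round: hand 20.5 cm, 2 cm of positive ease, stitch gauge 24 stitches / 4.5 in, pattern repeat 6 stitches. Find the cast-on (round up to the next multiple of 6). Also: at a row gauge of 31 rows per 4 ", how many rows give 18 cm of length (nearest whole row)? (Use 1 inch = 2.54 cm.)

Cast on 48 stitches; work 55 rows.

Finished = 20.5 + 2 = 22.5 cm.
22.5 cm × 1/2.54 = 8.86 inches.
24/4.5 = 5.333 sts per in; 8.86 × 5.333 = 47.24 sts.
Next multiple of 6 → 48.
18 cm = 7.09 inches; × 7.75 = 54.92 → 55 rows.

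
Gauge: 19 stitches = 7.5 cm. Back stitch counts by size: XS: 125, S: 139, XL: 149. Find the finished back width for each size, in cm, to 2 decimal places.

XS 49.34 cm; S 54.87 cm; XL 58.82 cm.

19/7.5 = 2.533 sts per cm.
XS: 125 / 2.533 = 49.342 → 49.34 cm.
S: 139 / 2.533 = 54.868 → 54.87 cm.
XL: 149 / 2.533 = 58.816 → 58.82 cm.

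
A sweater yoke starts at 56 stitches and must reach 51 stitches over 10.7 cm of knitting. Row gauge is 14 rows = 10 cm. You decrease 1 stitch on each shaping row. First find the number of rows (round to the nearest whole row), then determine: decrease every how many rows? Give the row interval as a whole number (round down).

Decrease every 3rd row.

Rows = 10.7 × 1.4 = 15.0 → 15 rows.
Stitches to remove: 5 → 5 shaping rows (at 1 st each).
15 / 5 = 3.00 → every 3 rows.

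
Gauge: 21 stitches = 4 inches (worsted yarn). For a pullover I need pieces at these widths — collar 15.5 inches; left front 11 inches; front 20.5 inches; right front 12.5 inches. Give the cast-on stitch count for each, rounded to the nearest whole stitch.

Rate = 21/4 = 5.25 sts per in.
collar: 15.5 × 5.25 = 81.38 → 81.
left front: 11 × 5.25 = 57.75 → 58.
front: 20.5 × 5.25 = 107.62 → 108.
right front: 12.5 × 5.25 = 65.62 → 66.

collar 81; left front 58; front 108; right front 66.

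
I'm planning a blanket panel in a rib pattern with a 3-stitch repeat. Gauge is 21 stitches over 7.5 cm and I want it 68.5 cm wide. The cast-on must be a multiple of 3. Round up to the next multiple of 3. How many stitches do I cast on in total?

21 / 7.5 = 2.8 sts per cm.
68.5 × 2.8 = 191.80 sts.
Next multiple of 3: 192.

Cast on 192 stitches.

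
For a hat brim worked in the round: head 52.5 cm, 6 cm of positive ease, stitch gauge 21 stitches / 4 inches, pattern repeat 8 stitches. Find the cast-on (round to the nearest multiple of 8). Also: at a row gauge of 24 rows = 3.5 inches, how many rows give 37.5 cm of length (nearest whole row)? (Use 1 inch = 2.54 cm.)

Cast on 120 stitches; work 101 rows.

Finished = 52.5 + 6 = 58.5 cm.
58.5 cm × 1/2.54 = 23.03 inches.
21/4 = 5.25 sts per in; 23.03 × 5.25 = 120.92 sts.
Nearest multiple of 8 → 120.
37.5 cm = 14.76 inches; × 6.857 = 101.24 → 101 rows.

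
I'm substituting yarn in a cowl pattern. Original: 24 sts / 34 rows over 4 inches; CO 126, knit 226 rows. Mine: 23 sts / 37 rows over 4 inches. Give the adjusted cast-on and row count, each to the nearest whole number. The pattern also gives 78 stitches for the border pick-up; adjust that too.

Cast on 121 stitches; work 246 rows; border pick-up 75 stitches.

Stitches: 126 × 23/24 = 120.75 → 121.
Rows: 226 × 37/34 = 245.94 → 246.
border pick-up: 78 × 23/24 = 74.75 → 75.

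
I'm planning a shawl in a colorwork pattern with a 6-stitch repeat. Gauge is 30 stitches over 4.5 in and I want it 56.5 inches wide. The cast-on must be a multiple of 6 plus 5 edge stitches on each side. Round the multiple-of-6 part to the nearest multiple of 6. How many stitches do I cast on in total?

30 / 4.5 = 6.667 sts per inch.
56.5 × 6.667 = 376.67 sts.
Less 10 edge sts → 366.67 for the repeat.
Nearest multiple of 6: 366.
Add back 10 edge sts → 376.

Cast on 376 stitches.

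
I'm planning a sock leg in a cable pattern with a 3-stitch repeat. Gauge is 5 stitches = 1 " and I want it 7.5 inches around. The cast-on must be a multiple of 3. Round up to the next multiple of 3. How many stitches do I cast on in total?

5 / 1 = 5 sts per inch.
7.5 × 5 = 37.50 sts.
Next multiple of 3: 39.

Cast on 39 stitches.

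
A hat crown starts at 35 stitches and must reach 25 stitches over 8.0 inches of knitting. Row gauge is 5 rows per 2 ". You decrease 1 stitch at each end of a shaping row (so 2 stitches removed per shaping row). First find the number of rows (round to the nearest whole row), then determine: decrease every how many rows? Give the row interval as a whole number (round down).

Decrease every 4th row.

Rows = 8.0 × 2.5 = 20.0 → 20 rows.
Stitches to remove: 10 → 5 shaping rows (at 2 st each).
20 / 5 = 4.00 → every 4 rows.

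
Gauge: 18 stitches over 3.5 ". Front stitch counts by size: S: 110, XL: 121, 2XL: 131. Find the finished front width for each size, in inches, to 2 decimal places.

S 21.39 inches; XL 23.53 inches; 2XL 25.47 inches.

18/3.5 = 5.143 sts per in.
S: 110 / 5.143 = 21.389 → 21.39 in.
XL: 121 / 5.143 = 23.528 → 23.53 in.
2XL: 131 / 5.143 = 25.472 → 25.47 in.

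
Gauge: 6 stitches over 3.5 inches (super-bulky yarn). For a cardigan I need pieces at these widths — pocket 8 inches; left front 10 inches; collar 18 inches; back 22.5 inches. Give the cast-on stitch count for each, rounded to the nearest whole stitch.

pocket 14; left front 17; collar 31; back 39.

Rate = 6/3.5 = 1.714 sts per in.
pocket: 8 × 1.714 = 13.71 → 14.
left front: 10 × 1.714 = 17.14 → 17.
collar: 18 × 1.714 = 30.86 → 31.
back: 22.5 × 1.714 = 38.57 → 39.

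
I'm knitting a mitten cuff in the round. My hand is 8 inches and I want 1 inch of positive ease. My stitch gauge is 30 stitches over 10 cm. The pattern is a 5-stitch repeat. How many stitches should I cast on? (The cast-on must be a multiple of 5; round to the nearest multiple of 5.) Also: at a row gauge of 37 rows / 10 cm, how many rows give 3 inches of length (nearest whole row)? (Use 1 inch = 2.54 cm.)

Finished = 8 + 1 = 9 inches.
9 inches × 2.54 = 22.86 cm.
30/10 = 3 sts per cm; 22.86 × 3 = 68.58 sts.
Nearest multiple of 5 → 70.
3 inches = 7.62 cm; × 3.7 = 28.19 → 28 rows.

Cast on 70 stitches; work 28 rows.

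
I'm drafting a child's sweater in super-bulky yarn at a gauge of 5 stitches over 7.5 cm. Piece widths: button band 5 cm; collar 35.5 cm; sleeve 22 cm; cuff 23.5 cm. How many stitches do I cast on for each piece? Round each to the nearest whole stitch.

button band 3; collar 24; sleeve 15; cuff 16.

Rate = 5/7.5 = 0.667 sts per cm.
button band: 5 × 0.667 = 3.33 → 3.
collar: 35.5 × 0.667 = 23.67 → 24.
sleeve: 22 × 0.667 = 14.67 → 15.
cuff: 23.5 × 0.667 = 15.67 → 16.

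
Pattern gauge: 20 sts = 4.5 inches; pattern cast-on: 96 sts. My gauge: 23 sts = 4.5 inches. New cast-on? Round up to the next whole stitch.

Scale factor = 23 / 20 = 1.150.
96 × 23 / 20 = 110.40 sts.
→ 111 sts.

Cast on 111 stitches.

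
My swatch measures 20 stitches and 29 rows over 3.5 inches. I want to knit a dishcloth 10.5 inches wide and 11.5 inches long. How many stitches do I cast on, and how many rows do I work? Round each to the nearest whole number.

Cast on 60 stitches and work 95 rows.

Stitch gauge = 20/3.5 = 5.714 sts/in; 10.5 × 5.714 = 60.00 → 60 sts.
Row gauge = 29/3.5 = 8.286 rows/in; 11.5 × 8.286 = 95.29 → 95 rows.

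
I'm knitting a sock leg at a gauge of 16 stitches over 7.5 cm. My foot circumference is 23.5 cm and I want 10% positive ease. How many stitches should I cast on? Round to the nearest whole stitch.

Finished = 23.5 × 1.10 = 25.85 cm.
16 / 7.5 = 2.133 sts per cm.
25.85 × 2.133 = 55.15 sts.
→ 55 sts.

55 stitches.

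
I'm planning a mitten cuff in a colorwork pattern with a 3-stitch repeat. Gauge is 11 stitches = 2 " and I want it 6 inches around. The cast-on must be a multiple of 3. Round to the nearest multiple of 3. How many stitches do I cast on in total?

11 / 2 = 5.5 sts per inch.
6 × 5.5 = 33.00 sts.
Nearest multiple of 3: 33.

33 stitches.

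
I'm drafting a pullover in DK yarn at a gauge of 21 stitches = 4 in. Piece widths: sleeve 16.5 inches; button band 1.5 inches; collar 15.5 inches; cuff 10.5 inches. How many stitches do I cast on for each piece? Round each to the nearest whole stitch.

sleeve 87; button band 8; collar 81; cuff 55.

Rate = 21/4 = 5.25 sts per in.
sleeve: 16.5 × 5.25 = 86.62 → 87.
button band: 1.5 × 5.25 = 7.88 → 8.
collar: 15.5 × 5.25 = 81.38 → 81.
cuff: 10.5 × 5.25 = 55.12 → 55.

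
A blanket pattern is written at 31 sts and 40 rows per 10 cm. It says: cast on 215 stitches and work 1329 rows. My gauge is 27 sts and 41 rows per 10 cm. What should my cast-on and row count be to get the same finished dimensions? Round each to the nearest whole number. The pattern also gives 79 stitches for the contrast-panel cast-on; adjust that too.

Stitches: 215 × 27/31 = 187.26 → 187.
Rows: 1329 × 41/40 = 1362.22 → 1362.
contrast-panel cast-on: 79 × 27/31 = 68.81 → 69.

Cast on 187 stitches; work 1362 rows; contrast-panel cast-on 69 stitches.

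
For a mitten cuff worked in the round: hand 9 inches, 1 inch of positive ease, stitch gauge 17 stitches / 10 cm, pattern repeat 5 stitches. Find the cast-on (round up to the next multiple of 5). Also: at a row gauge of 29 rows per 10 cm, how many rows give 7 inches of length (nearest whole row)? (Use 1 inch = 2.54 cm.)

Finished = 9 + 1 = 10 inches.
10 inches × 2.54 = 25.40 cm.
17/10 = 1.7 sts per cm; 25.40 × 1.7 = 43.18 sts.
Next multiple of 5 → 45.
7 inches = 17.78 cm; × 2.9 = 51.56 → 52 rows.

Cast on 45 stitches; work 52 rows.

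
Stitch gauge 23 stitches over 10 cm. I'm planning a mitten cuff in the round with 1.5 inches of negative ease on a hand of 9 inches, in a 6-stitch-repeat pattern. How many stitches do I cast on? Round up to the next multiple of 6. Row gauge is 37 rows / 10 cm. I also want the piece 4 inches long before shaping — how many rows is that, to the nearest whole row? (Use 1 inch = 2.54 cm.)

Finished = 9 − 1.5 = 7.5 inches.
7.5 inches × 2.54 = 19.05 cm.
23/10 = 2.3 sts per cm; 19.05 × 2.3 = 43.81 sts.
Next multiple of 6 → 48.
4 inches = 10.16 cm; × 3.7 = 37.59 → 38 rows.

Cast on 48 stitches; work 38 rows.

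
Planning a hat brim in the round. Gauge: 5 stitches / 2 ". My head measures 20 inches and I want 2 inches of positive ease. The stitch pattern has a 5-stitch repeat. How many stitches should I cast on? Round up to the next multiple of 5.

Cast on 55 stitches.

Finished = 20 + 2 = 22 inches.
5 / 2 = 2.5 sts/in.
22 × 2.5 = 55.00 sts.
Next multiple of 5: 55.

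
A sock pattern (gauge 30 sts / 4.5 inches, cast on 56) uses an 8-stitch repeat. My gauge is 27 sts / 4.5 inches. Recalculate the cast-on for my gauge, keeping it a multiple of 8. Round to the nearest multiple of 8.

56 × 27 / 30 = 50.40.
Nearest multiple of 8: 48.

Cast on 48 stitches.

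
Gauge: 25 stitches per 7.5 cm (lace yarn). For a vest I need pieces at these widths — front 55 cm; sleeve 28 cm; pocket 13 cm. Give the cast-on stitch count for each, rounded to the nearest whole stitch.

Rate = 25/7.5 = 3.333 sts per cm.
front: 55 × 3.333 = 183.33 → 183.
sleeve: 28 × 3.333 = 93.33 → 93.
pocket: 13 × 3.333 = 43.33 → 43.

front 183; sleeve 93; pocket 43.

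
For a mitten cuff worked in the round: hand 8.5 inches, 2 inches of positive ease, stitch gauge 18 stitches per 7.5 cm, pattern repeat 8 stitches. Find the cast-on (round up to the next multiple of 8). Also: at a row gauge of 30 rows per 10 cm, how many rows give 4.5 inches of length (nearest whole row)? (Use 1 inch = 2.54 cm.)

Finished = 8.5 + 2 = 10.5 inches.
10.5 inches × 2.54 = 26.67 cm.
18/7.5 = 2.4 sts per cm; 26.67 × 2.4 = 64.01 sts.
Next multiple of 8 → 72.
4.5 inches = 11.43 cm; × 3 = 34.29 → 34 rows.

Cast on 72 stitches; work 34 rows.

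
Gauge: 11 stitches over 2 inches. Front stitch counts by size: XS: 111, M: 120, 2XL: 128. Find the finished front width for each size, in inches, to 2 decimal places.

XS 20.18 inches; M 21.82 inches; 2XL 23.27 inches.

11/2 = 5.5 sts per in.
XS: 111 / 5.5 = 20.182 → 20.18 in.
M: 120 / 5.5 = 21.818 → 21.82 in.
2XL: 128 / 5.5 = 23.273 → 23.27 in.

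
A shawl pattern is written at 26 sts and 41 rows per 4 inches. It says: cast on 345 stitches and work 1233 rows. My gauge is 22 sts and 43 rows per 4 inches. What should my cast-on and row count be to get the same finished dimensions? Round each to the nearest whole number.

Stitches: 345 × 22/26 = 291.92 → 292.
Rows: 1233 × 43/41 = 1293.15 → 1293.

Cast on 292 stitches; work 1293 rows.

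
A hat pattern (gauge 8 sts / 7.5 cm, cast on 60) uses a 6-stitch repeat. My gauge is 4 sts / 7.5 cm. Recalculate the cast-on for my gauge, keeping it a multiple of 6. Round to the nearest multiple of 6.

60 × 4 / 8 = 30.00.
Nearest multiple of 6: 30.

30 stitches.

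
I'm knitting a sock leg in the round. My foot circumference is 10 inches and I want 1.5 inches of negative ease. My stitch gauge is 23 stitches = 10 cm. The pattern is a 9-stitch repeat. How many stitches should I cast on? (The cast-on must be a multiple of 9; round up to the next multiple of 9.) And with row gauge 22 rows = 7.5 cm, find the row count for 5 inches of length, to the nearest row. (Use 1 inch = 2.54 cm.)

Cast on 54 stitches; work 37 rows.

Finished = 10 − 1.5 = 8.5 inches.
8.5 inches × 2.54 = 21.59 cm.
23/10 = 2.3 sts per cm; 21.59 × 2.3 = 49.66 sts.
Next multiple of 9 → 54.
5 inches = 12.70 cm; × 2.933 = 37.25 → 37 rows.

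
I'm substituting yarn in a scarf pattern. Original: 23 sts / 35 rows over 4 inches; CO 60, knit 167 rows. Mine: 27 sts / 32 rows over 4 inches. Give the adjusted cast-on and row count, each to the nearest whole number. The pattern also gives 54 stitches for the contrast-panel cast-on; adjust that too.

Stitches: 60 × 27/23 = 70.43 → 70.
Rows: 167 × 32/35 = 152.69 → 153.
contrast-panel cast-on: 54 × 27/23 = 63.39 → 63.

Cast on 70 stitches; work 153 rows; contrast-panel cast-on 63 stitches.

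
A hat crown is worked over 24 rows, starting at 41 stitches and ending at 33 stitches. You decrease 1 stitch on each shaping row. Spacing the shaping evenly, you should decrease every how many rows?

Stitches to remove: |33 − 41| = 8.
Shaping rows needed: 8 / 1 = 8.
24 rows / 8 = every 3 rows.

Decrease every 3rd row.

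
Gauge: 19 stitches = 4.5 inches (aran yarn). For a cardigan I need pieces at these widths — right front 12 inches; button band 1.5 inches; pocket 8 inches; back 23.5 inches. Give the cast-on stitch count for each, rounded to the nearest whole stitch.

Rate = 19/4.5 = 4.222 sts per in.
right front: 12 × 4.222 = 50.67 → 51.
button band: 1.5 × 4.222 = 6.33 → 6.
pocket: 8 × 4.222 = 33.78 → 34.
back: 23.5 × 4.222 = 99.22 → 99.

right front 51; button band 6; pocket 34; back 99.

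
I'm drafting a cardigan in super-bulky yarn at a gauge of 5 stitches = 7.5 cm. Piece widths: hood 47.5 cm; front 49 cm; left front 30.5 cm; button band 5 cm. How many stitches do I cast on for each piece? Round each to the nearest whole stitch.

hood 32; front 33; left front 20; button band 3.

Rate = 5/7.5 = 0.667 sts per cm.
hood: 47.5 × 0.667 = 31.67 → 32.
front: 49 × 0.667 = 32.67 → 33.
left front: 30.5 × 0.667 = 20.33 → 20.
button band: 5 × 0.667 = 3.33 → 3.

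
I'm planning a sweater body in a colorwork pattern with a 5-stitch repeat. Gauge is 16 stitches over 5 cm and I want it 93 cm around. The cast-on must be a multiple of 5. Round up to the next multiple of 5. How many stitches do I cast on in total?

16 / 5 = 3.2 sts per cm.
93 × 3.2 = 297.60 sts.
Next multiple of 5: 300.

300 stitches.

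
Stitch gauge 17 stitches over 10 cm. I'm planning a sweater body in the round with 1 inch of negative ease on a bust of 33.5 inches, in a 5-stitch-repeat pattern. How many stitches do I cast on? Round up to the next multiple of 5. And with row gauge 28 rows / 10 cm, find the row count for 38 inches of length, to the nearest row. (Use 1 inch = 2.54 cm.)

Cast on 145 stitches; work 270 rows.

Finished = 33.5 − 1 = 32.5 inches.
32.5 inches × 2.54 = 82.55 cm.
17/10 = 1.7 sts per cm; 82.55 × 1.7 = 140.34 sts.
Next multiple of 5 → 145.
38 inches = 96.52 cm; × 2.8 = 270.26 → 270 rows.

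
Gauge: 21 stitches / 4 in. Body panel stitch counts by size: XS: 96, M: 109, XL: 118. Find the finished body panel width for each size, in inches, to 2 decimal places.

XS 18.29 inches; M 20.76 inches; XL 22.48 inches.

21/4 = 5.25 sts per in.
XS: 96 / 5.25 = 18.286 → 18.29 in.
M: 109 / 5.25 = 20.762 → 20.76 in.
XL: 118 / 5.25 = 22.476 → 22.48 in.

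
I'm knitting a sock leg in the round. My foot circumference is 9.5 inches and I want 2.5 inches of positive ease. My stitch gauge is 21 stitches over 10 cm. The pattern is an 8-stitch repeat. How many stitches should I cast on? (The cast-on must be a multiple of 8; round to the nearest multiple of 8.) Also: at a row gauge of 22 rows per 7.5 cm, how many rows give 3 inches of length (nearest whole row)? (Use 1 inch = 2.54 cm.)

Finished = 9.5 + 2.5 = 12 inches.
12 inches × 2.54 = 30.48 cm.
21/10 = 2.1 sts per cm; 30.48 × 2.1 = 64.01 sts.
Nearest multiple of 8 → 64.
3 inches = 7.62 cm; × 2.933 = 22.35 → 22 rows.

Cast on 64 stitches; work 22 rows.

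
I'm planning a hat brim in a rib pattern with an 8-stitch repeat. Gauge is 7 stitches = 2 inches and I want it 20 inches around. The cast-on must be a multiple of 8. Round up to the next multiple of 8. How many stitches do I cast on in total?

7 / 2 = 3.5 sts per inch.
20 × 3.5 = 70.00 sts.
Next multiple of 8: 72.

72 stitches.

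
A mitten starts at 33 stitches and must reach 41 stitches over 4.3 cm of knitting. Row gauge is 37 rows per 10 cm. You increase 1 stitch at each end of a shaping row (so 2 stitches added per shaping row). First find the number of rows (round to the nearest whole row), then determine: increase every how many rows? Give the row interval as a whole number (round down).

Rows = 4.3 × 3.7 = 15.9 → 16 rows.
Stitches to add: 8 → 4 shaping rows (at 2 st each).
16 / 4 = 4.00 → every 4 rows.

Increase every 4th row.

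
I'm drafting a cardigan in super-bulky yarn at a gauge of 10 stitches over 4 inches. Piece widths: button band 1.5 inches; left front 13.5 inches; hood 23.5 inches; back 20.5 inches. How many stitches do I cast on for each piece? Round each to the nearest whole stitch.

Rate = 10/4 = 2.5 sts per in.
button band: 1.5 × 2.5 = 3.75 → 4.
left front: 13.5 × 2.5 = 33.75 → 34.
hood: 23.5 × 2.5 = 58.75 → 59.
back: 20.5 × 2.5 = 51.25 → 51.

button band 4; left front 34; hood 59; back 51.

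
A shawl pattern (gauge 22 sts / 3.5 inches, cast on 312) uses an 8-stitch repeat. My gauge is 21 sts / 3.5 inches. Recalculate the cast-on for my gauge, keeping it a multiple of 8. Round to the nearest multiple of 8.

312 × 21 / 22 = 297.82.
Nearest multiple of 8: 296.

296 stitches.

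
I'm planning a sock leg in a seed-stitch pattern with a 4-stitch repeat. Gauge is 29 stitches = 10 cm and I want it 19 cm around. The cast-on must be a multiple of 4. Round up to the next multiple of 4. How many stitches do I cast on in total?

56 stitches.

29 / 10 = 2.9 sts per cm.
19 × 2.9 = 55.10 sts.
Next multiple of 4: 56.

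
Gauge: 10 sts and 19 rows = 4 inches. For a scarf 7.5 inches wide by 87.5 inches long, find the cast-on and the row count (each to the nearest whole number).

Stitch gauge = 10/4 = 2.5 sts/in; 7.5 × 2.5 = 18.75 → 19 sts.
Row gauge = 19/4 = 4.75 rows/in; 87.5 × 4.75 = 415.62 → 416 rows.

Cast on 19 stitches and work 416 rows.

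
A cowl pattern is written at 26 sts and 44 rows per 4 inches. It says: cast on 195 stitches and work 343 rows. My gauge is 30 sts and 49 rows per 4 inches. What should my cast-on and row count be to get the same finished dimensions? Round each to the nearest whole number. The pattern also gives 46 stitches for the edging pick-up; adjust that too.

Cast on 225 stitches; work 382 rows; edging pick-up 53 stitches.

Stitches: 195 × 30/26 = 225.00 → 225.
Rows: 343 × 49/44 = 381.98 → 382.
edging pick-up: 46 × 30/26 = 53.08 → 53.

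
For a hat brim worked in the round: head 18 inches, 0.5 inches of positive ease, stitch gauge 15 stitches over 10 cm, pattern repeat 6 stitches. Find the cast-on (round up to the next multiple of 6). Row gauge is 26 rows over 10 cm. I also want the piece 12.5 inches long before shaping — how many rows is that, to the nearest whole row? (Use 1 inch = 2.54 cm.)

Finished = 18 + 0.5 = 18.5 inches.
18.5 inches × 2.54 = 46.99 cm.
15/10 = 1.5 sts per cm; 46.99 × 1.5 = 70.48 sts.
Next multiple of 6 → 72.
12.5 inches = 31.75 cm; × 2.6 = 82.55 → 83 rows.

Cast on 72 stitches; work 83 rows.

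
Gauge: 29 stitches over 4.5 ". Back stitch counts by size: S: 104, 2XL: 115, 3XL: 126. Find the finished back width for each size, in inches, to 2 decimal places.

S 16.14 inches; 2XL 17.84 inches; 3XL 19.55 inches.

29/4.5 = 6.444 sts per in.
S: 104 / 6.444 = 16.138 → 16.14 in.
2XL: 115 / 6.444 = 17.845 → 17.84 in.
3XL: 126 / 6.444 = 19.552 → 19.55 in.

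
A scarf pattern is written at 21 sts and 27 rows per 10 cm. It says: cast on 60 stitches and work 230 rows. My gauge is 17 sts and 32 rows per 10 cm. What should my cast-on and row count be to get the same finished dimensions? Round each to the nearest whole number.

Cast on 49 stitches; work 273 rows.

Stitches: 60 × 17/21 = 48.57 → 49.
Rows: 230 × 32/27 = 272.59 → 273.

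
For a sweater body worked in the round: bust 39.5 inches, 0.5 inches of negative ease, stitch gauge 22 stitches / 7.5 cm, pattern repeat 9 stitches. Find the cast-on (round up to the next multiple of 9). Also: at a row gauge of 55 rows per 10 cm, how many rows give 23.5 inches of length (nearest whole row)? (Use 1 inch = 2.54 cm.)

Cast on 297 stitches; work 328 rows.

Finished = 39.5 − 0.5 = 39 inches.
39 inches × 2.54 = 99.06 cm.
22/7.5 = 2.933 sts per cm; 99.06 × 2.933 = 290.58 sts.
Next multiple of 9 → 297.
23.5 inches = 59.69 cm; × 5.5 = 328.30 → 328 rows.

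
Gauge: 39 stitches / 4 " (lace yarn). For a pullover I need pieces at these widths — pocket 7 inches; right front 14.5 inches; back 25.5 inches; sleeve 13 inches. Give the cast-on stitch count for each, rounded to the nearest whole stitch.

pocket 68; right front 141; back 249; sleeve 127.

Rate = 39/4 = 9.75 sts per in.
pocket: 7 × 9.75 = 68.25 → 68.
right front: 14.5 × 9.75 = 141.38 → 141.
back: 25.5 × 9.75 = 248.62 → 249.
sleeve: 13 × 9.75 = 126.75 → 127.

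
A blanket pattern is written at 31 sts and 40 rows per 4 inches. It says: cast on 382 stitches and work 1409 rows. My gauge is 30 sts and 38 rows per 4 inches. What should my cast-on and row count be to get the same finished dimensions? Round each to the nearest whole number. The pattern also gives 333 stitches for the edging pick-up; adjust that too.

Cast on 370 stitches; work 1339 rows; edging pick-up 322 stitches.

Stitches: 382 × 30/31 = 369.68 → 370.
Rows: 1409 × 38/40 = 1338.55 → 1339.
edging pick-up: 333 × 30/31 = 322.26 → 322.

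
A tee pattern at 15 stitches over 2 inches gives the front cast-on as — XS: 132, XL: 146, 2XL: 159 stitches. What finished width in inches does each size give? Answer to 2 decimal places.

XS 17.60 inches; XL 19.47 inches; 2XL 21.20 inches.

15/2 = 7.5 sts per in.
XS: 132 / 7.5 = 17.600 → 17.60 in.
XL: 146 / 7.5 = 19.467 → 19.47 in.
2XL: 159 / 7.5 = 21.200 → 21.20 in.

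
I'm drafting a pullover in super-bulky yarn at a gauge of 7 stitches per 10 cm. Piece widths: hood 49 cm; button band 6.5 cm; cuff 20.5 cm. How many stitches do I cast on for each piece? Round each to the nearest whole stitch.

Rate = 7/10 = 0.7 sts per cm.
hood: 49 × 0.7 = 34.30 → 34.
button band: 6.5 × 0.7 = 4.55 → 5.
cuff: 20.5 × 0.7 = 14.35 → 14.

hood 34; button band 5; cuff 14.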